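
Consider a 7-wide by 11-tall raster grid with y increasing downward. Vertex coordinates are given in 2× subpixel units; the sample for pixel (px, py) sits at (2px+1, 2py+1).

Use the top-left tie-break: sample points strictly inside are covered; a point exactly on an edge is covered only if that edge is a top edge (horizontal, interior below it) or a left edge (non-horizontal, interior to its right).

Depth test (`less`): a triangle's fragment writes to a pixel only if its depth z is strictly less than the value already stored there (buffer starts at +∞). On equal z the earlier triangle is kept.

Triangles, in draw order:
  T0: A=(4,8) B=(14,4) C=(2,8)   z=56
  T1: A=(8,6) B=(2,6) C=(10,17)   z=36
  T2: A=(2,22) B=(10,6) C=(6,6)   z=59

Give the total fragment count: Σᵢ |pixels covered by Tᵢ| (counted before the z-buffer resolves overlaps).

T0:
  2·area = 8  (B↔C swapped to make it positive)
  edge (4, 8)→(2, 8): d=(-2,0) right/bottom  bias=-1
  edge (2, 8)→(14, 4): d=(12,-4) top-left  bias=+0
  edge (14, 4)→(4, 8): d=(-10,4) right/bottom  bias=-1
    (5,2)@(11, 5): e=[6,0,2] → #  [on edge]
    (6,2)@(13, 5): e=[6,8,-6] → ·
    (2,3)@(5, 7): e=[2,0,6] → #  [on edge]
    (3,3)@(7, 7): e=[2,8,-2] → ·
    (5,3)@(11, 7): e=[2,24,-18] → ·
    (2,4)@(5, 9): e=[-2,24,-14] → ·
  covered (2 px):
    · · · · · · ·
    · · · · · · ·
    · · · · · # ·
    · · # · · · ·
    · · · · · · ·
    · · · · · · ·
    · · · · · · ·
    · · · · · · ·
    · · · · · · ·
    · · · · · · ·
    · · · · · · ·
T1:
  2·area = 66  (B↔C swapped to make it positive)
  edge (8, 6)→(10, 17): d=(2,11) right/bottom  bias=-1
  edge (10, 17)→(2, 6): d=(-8,-11) top-left  bias=+0
  edge (2, 6)→(8, 6): d=(6,0) top-left  bias=+0
    (1,3)@(3, 7): e=[57,3,6] → #
    (2,3)@(5, 7): e=[35,25,6] → #
    (3,3)@(7, 7): e=[13,47,6] → #
    (4,3)@(9, 7): e=[-9,69,6] → ·
    (1,4)@(3, 9): e=[61,-13,18] → ·
    (2,4)@(5, 9): e=[39,9,18] → #
    (4,4)@(9, 9): e=[-5,53,18] → ·
    (2,5)@(5, 11): e=[43,-7,30] → ·
    (3,5)@(7, 11): e=[21,15,30] → #
    (4,5)@(9, 11): e=[-1,37,30] → ·
    (3,6)@(7, 13): e=[25,-1,42] → ·
    (4,6)@(9, 13): e=[3,21,42] → #
  covered (8 px):
    · · · · · · ·
    · · · · · · ·
    · · · · · · ·
    · # # # · · ·
    · · # # · · ·
    · · · # · · ·
    · · · · # · ·
    · · · · # · ·
    · · · · · · ·
    · · · · · · ·
    · · · · · · ·
T2:
  2·area = 64  (B↔C swapped to make it positive)
  edge (2, 22)→(6, 6): d=(4,-16) top-left  bias=+0
  edge (6, 6)→(10, 6): d=(4,0) top-left  bias=+0
  edge (10, 6)→(2, 22): d=(-8,16) right/bottom  bias=-1
    (3,3)@(7, 7): e=[20,4,40] → #
    (4,3)@(9, 7): e=[52,4,8] → #
    (5,3)@(11, 7): e=[84,4,-24] → ·
    (3,4)@(7, 9): e=[28,12,24] → #
    (4,4)@(9, 9): e=[60,12,-8] → ·
    (2,5)@(5, 11): e=[4,20,40] → #
    (4,5)@(9, 11): e=[68,20,-24] → ·
    (2,6)@(5, 13): e=[12,28,24] → #
    (3,6)@(7, 13): e=[44,28,-8] → ·
    (2,7)@(5, 15): e=[20,36,8] → #
    (3,7)@(7, 15): e=[52,36,-24] → ·
    (2,8)@(5, 17): e=[28,44,-8] → ·
  covered (8 px):
    · · · · · · ·
    · · · · · · ·
    · · · · · · ·
    · · · # # · ·
    · · · # · · ·
    · · # # · · ·
    · · # · · · ·
    · · # · · · ·
    · · · · · · ·
    · # · · · · ·
    · · · · · · ·

Result: 18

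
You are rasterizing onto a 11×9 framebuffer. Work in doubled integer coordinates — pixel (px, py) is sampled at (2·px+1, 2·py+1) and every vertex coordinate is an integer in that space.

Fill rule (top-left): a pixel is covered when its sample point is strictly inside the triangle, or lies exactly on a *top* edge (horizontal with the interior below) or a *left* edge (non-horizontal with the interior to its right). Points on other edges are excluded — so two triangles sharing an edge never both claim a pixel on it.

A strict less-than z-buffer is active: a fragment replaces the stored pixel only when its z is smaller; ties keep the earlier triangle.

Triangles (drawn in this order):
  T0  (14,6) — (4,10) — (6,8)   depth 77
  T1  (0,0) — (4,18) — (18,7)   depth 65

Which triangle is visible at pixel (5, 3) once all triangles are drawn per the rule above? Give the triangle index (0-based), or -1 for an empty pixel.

T0:
  2·area = 12
  edge (14, 6)→(4, 10): d=(-10,4) right/bottom  bias=-1
  edge (4, 10)→(6, 8): d=(2,-2) top-left  bias=+0
  edge (6, 8)→(14, 6): d=(8,-2) top-left  bias=+0
    (6,0)@(13, 1): e=[54,0,-42] → ·  [on edge]
    (5,1)@(11, 3): e=[42,0,-30] → ·  [on edge]
    (4,2)@(9, 5): e=[30,0,-18] → ·  [on edge]
    (3,3)@(7, 7): e=[18,0,-6] → ·  [on edge]
    (5,3)@(11, 7): e=[2,8,2] → █
    (6,3)@(13, 7): e=[-6,12,6] → ·
    (2,4)@(5, 9): e=[6,0,6] → █  [on edge]
    (3,4)@(7, 9): e=[-2,4,10] → ·
    (5,4)@(11, 9): e=[-18,12,18] → ·
    (1,5)@(3, 11): e=[-6,0,18] → ·  [on edge]
    (2,5)@(5, 11): e=[-14,4,22] → ·
    (0,6)@(1, 13): e=[-18,0,30] → ·  [on edge]
  covered (2 px):
    · · · · · · · · · · ·
    · · · · · · · · · · ·
    · · · · · · · · · · ·
    · · · · · █ · · · · ·
    · · █ · · · · · · · ·
    · · · · · · · · · · ·
    · · · · · · · · · · ·
    · · · · · · · · · · ·
    · · · · · · · · · · ·
T1:
  2·area = 296  (B↔C swapped to make it positive)
  edge (0, 0)→(18, 7): d=(18,7) right/bottom  bias=-1
  edge (18, 7)→(4, 18): d=(-14,11) right/bottom  bias=-1
  edge (4, 18)→(0, 0): d=(-4,-18) top-left  bias=+0
    (0,0)@(1, 1): e=[11,271,14] → █
    (1,0)@(3, 1): e=[-3,249,50] → ·
    (0,1)@(1, 3): e=[47,243,6] → █
    (1,1)@(3, 3): e=[33,221,42] → █
    (2,1)@(5, 3): e=[19,199,78] → █
    (3,1)@(7, 3): e=[5,177,114] → █
    (4,1)@(9, 3): e=[-9,155,150] → ·
    (0,2)@(1, 5): e=[83,215,-2] → ·
    (1,2)@(3, 5): e=[69,193,34] → █
    (4,2)@(9, 5): e=[27,127,142] → █
    (5,2)@(11, 5): e=[13,105,178] → █
    (6,2)@(13, 5): e=[-1,83,214] → ·
  covered (37 px):
    █ · · · · · · · · · ·
    █ █ █ █ · · · · · · ·
    · █ █ █ █ █ · · · · ·
    · █ █ █ █ █ █ █ █ · ·
    · █ █ █ █ █ █ █ · · ·
    · █ █ █ █ █ · · · · ·
    · █ █ █ █ · · · · · ·
    · · █ █ · · · · · · ·
    · · █ · · · · · · · ·

Z-buffer (winner per pixel, '.' = empty):
  1 . . . . . . . . . .
  1 1 1 1 . . . . . . .
  . 1 1 1 1 1 . . . . .
  . 1 1 1 1 1 1 1 1 . .
  . 1 1 1 1 1 1 1 . . .
  . 1 1 1 1 1 . . . . .
  . 1 1 1 1 . . . . . .
  . . 1 1 . . . . . . .
  . . 1 . . . . . . . .

Final: 1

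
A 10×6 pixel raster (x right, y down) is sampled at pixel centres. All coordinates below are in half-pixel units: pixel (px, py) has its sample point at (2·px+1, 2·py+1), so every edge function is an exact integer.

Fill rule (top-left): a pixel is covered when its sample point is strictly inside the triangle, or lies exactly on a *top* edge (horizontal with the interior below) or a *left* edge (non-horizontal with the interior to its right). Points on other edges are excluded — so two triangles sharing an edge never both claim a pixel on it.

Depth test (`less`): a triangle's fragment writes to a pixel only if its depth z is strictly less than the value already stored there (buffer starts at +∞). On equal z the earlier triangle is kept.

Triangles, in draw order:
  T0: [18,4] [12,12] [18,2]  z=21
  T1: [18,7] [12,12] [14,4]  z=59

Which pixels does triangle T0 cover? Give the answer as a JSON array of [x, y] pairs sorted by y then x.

T0:
  2·area = 12
  edge (18, 4)→(12, 12): d=(-6,8) right/bottom  bias=-1
  edge (12, 12)→(18, 2): d=(6,-10) top-left  bias=+0
  edge (18, 2)→(18, 4): d=(0,2) right/bottom  bias=-1
    (8,2)@(17, 5): e=[2,8,2] → X
    (9,2)@(19, 5): e=[-14,28,-2] → .
    (7,3)@(15, 7): e=[6,0,6] → X  [on edge]
    (8,3)@(17, 7): e=[-10,20,2] → .
    (7,4)@(15, 9): e=[-6,12,6] → .
  covered (2 px):
    . . . . . . . . . .
    . . . . . . . . . .
    . . . . . . . . X .
    . . . . . . . X . .
    . . . . . . . . . .
    . . . . . . . . . .
T1:
  2·area = 38
  edge (18, 7)→(12, 12): d=(-6,5) right/bottom  bias=-1
  edge (12, 12)→(14, 4): d=(2,-8) top-left  bias=+0
  edge (14, 4)→(18, 7): d=(4,3) right/bottom  bias=-1
    (7,2)@(15, 5): e=[27,10,1] → X
    (8,2)@(17, 5): e=[17,26,-5] → .
    (7,3)@(15, 7): e=[15,14,9] → X
    (8,3)@(17, 7): e=[5,30,3] → X
    (9,3)@(19, 7): e=[-5,46,-3] → .
    (6,4)@(13, 9): e=[13,2,23] → X
    (8,4)@(17, 9): e=[-7,34,11] → .
    (6,5)@(13, 11): e=[1,6,31] → X
    (7,5)@(15, 11): e=[-9,22,25] → .
  covered (6 px):
    . . . . . . . . . .
    . . . . . . . . . .
    . . . . . . . X . .
    . . . . . . . X X .
    . . . . . . X X . .
    . . . . . . X . . .

Result: [[8,2],[7,3]]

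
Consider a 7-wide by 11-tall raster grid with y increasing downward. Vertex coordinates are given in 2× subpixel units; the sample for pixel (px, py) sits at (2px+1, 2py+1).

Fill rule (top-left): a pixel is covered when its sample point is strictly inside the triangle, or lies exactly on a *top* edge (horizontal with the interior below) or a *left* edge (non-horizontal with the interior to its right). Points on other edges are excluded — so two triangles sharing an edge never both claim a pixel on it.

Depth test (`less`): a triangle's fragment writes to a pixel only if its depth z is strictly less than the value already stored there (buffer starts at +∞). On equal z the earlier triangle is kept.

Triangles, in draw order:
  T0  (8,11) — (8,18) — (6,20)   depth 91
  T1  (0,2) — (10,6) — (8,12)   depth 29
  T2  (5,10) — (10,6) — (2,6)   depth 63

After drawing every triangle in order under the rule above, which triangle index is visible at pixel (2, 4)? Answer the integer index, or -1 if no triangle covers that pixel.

T0:
  2·area = 14
  edge (8, 11)→(8, 18): d=(0,7) right/bottom  bias=-1
  edge (8, 18)→(6, 20): d=(-2,2) right/bottom  bias=-1
  edge (6, 20)→(8, 11): d=(2,-9) top-left  bias=+0
    (6,6)@(13, 13): e=[-35,0,49] → ·  [on edge]
    (5,7)@(11, 15): e=[-21,0,35] → ·  [on edge]
    (3,8)@(7, 17): e=[7,4,3] → █
    (4,8)@(9, 17): e=[-7,0,21] → ·  [on edge]
    (3,9)@(7, 19): e=[7,0,7] → ·  [on edge]
    (2,10)@(5, 21): e=[21,0,-7] → ·  [on edge]
  covered (1 px):
    · · · · · · ·
    · · · · · · ·
    · · · · · · ·
    · · · · · · ·
    · · · · · · ·
    · · · · · · ·
    · · · · · · ·
    · · · · · · ·
    · · · █ · · ·
    · · · · · · ·
    · · · · · · ·
T1:
  2·area = 68
  edge (0, 2)→(10, 6): d=(10,4) right/bottom  bias=-1
  edge (10, 6)→(8, 12): d=(-2,6) right/bottom  bias=-1
  edge (8, 12)→(0, 2): d=(-8,-10) top-left  bias=+0
    (0,1)@(1, 3): e=[6,60,2] → █
    (1,1)@(3, 3): e=[-2,48,22] → ·
    (5,1)@(11, 3): e=[-34,0,102] → ·  [on edge]
    (0,2)@(1, 5): e=[26,56,-14] → ·
    (1,2)@(3, 5): e=[18,44,6] → █
    (2,2)@(5, 5): e=[10,32,26] → █
    (3,2)@(7, 5): e=[2,20,46] → █
    (4,2)@(9, 5): e=[-6,8,66] → ·
    (1,3)@(3, 7): e=[38,40,-10] → ·
    (2,3)@(5, 7): e=[30,28,10] → █
    (4,3)@(9, 7): e=[14,4,50] → █
    (5,3)@(11, 7): e=[6,-8,70] → ·
    (4,4)@(9, 9): e=[34,0,34] → ·  [on edge]
    (3,7)@(7, 15): e=[102,0,-34] → ·  [on edge]
    (2,10)@(5, 21): e=[170,0,-102] → ·  [on edge]
  covered (8 px):
    · · · · · · ·
    █ · · · · · ·
    · █ █ █ · · ·
    · · █ █ █ · ·
    · · · █ · · ·
    · · · · · · ·
    · · · · · · ·
    · · · · · · ·
    · · · · · · ·
    · · · · · · ·
    · · · · · · ·
T2:
  2·area = 32  (B↔C swapped to make it positive)
  edge (5, 10)→(2, 6): d=(-3,-4) top-left  bias=+0
  edge (2, 6)→(10, 6): d=(8,0) top-left  bias=+0
  edge (10, 6)→(5, 10): d=(-5,4) right/bottom  bias=-1
    (1,3)@(3, 7): e=[1,8,23] → █
    (2,3)@(5, 7): e=[9,8,15] → █
    (3,3)@(7, 7): e=[17,8,7] → █
    (4,3)@(9, 7): e=[25,8,-1] → ·
    (1,4)@(3, 9): e=[-5,24,13] → ·
    (2,4)@(5, 9): e=[3,24,5] → █
    (3,4)@(7, 9): e=[11,24,-3] → ·
    (2,5)@(5, 11): e=[-3,40,-5] → ·
  covered (4 px):
    · · · · · · ·
    · · · · · · ·
    · · · · · · ·
    · █ █ █ · · ·
    · · █ · · · ·
    · · · · · · ·
    · · · · · · ·
    · · · · · · ·
    · · · · · · ·
    · · · · · · ·
    · · · · · · ·

Z-buffer (winner per pixel, '.' = empty):
  . . . . . . .
  1 . . . . . .
  . 1 1 1 . . .
  . 2 1 1 1 . .
  . . 2 1 . . .
  . . . . . . .
  . . . . . . .
  . . . . . . .
  . . . 0 . . .
  . . . . . . .
  . . . . . . .

Final: 2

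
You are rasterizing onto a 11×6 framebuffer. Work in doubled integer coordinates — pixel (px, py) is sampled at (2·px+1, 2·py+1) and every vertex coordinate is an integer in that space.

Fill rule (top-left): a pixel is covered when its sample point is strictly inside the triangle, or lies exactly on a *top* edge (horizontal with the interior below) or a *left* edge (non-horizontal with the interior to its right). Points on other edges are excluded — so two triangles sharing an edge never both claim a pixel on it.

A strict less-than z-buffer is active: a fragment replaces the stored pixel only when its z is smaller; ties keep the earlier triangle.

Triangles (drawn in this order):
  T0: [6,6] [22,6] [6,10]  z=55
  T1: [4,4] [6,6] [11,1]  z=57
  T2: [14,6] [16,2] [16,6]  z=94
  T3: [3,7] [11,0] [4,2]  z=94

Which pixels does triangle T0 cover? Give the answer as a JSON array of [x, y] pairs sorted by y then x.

T0:
  2·area = 64
  edge (6, 6)→(22, 6): d=(16,0) top-left  bias=+0
  edge (22, 6)→(6, 10): d=(-16,4) right/bottom  bias=-1
  edge (6, 10)→(6, 6): d=(0,-4) top-left  bias=+0
    (3,3)@(7, 7): e=[16,44,4] → █
    (4,3)@(9, 7): e=[16,36,12] → █
    (5,3)@(11, 7): e=[16,28,20] → █
    (6,3)@(13, 7): e=[16,20,28] → █
    (7,3)@(15, 7): e=[16,12,36] → █
    (8,3)@(17, 7): e=[16,4,44] → █
    (9,3)@(19, 7): e=[16,-4,52] → ·
    (3,4)@(7, 9): e=[48,12,4] → █
    (5,4)@(11, 9): e=[48,-4,20] → ·
    (6,4)@(13, 9): e=[48,-12,28] → ·
    (7,4)@(15, 9): e=[48,-20,36] → ·
    (8,4)@(17, 9): e=[48,-28,44] → ·
  covered (8 px):
    · · · · · · · · · · ·
    · · · · · · · · · · ·
    · · · · · · · · · · ·
    · · · █ █ █ █ █ █ · ·
    · · · █ █ · · · · · ·
    · · · · · · · · · · ·
T1:
  2·area = 20  (B↔C swapped to make it positive)
  edge (4, 4)→(11, 1): d=(7,-3) top-left  bias=+0
  edge (11, 1)→(6, 6): d=(-5,5) right/bottom  bias=-1
  edge (6, 6)→(4, 4): d=(-2,-2) top-left  bias=+0
    (0,0)@(1, 1): e=[-30,50,0] → ·  [on edge]
    (5,0)@(11, 1): e=[0,0,20] → ·  [on edge]
    (1,1)@(3, 3): e=[-10,30,0] → ·  [on edge]
    (3,1)@(7, 3): e=[2,10,8] → █
    (4,1)@(9, 3): e=[8,0,12] → ·  [on edge]
    (2,2)@(5, 5): e=[10,10,0] → █  [on edge]
    (3,2)@(7, 5): e=[16,0,4] → ·  [on edge]
    (2,3)@(5, 7): e=[24,0,-4] → ·  [on edge]
    (3,3)@(7, 7): e=[30,-10,0] → ·  [on edge]
    (1,4)@(3, 9): e=[32,0,-12] → ·  [on edge]
    (4,4)@(9, 9): e=[50,-30,0] → ·  [on edge]
    (0,5)@(1, 11): e=[40,0,-20] → ·  [on edge]
    (5,5)@(11, 11): e=[70,-50,0] → ·  [on edge]
  covered (2 px):
    · · · · · · · · · · ·
    · · · █ · · · · · · ·
    · · █ · · · · · · · ·
    · · · · · · · · · · ·
    · · · · · · · · · · ·
    · · · · · · · · · · ·
T2:
  2·area = 8
  edge (14, 6)→(16, 2): d=(2,-4) top-left  bias=+0
  edge (16, 2)→(16, 6): d=(0,4) right/bottom  bias=-1
  edge (16, 6)→(14, 6): d=(-2,0) right/bottom  bias=-1
    (7,2)@(15, 5): e=[2,4,2] → █
    (8,2)@(17, 5): e=[10,-4,2] → ·
    (7,3)@(15, 7): e=[6,4,-2] → ·
  covered (1 px):
    · · · · · · · · · · ·
    · · · · · · · · · · ·
    · · · · · · · █ · · ·
    · · · · · · · · · · ·
    · · · · · · · · · · ·
    · · · · · · · · · · ·
T3:
  2·area = 33  (B↔C swapped to make it positive)
  edge (3, 7)→(4, 2): d=(1,-5) top-left  bias=+0
  edge (4, 2)→(11, 0): d=(7,-2) top-left  bias=+0
  edge (11, 0)→(3, 7): d=(-8,7) right/bottom  bias=-1
    (4,0)@(9, 1): e=[24,3,6] → █
    (5,0)@(11, 1): e=[34,7,-8] → ·
    (2,1)@(5, 3): e=[6,9,18] → █
    (3,1)@(7, 3): e=[16,13,4] → █
    (4,1)@(9, 3): e=[26,17,-10] → ·
    (2,2)@(5, 5): e=[8,23,2] → █
    (3,2)@(7, 5): e=[18,27,-12] → ·
    (1,3)@(3, 7): e=[0,33,0] → ·  [on edge]
    (2,3)@(5, 7): e=[10,37,-14] → ·
  covered (4 px):
    · · · · █ · · · · · ·
    · · █ █ · · · · · · ·
    · · █ · · · · · · · ·
    · · · · · · · · · · ·
    · · · · · · · · · · ·
    · · · · · · · · · · ·

Answer: [[3,3],[4,3],[5,3],[6,3],[7,3],[8,3],[3,4],[4,4]]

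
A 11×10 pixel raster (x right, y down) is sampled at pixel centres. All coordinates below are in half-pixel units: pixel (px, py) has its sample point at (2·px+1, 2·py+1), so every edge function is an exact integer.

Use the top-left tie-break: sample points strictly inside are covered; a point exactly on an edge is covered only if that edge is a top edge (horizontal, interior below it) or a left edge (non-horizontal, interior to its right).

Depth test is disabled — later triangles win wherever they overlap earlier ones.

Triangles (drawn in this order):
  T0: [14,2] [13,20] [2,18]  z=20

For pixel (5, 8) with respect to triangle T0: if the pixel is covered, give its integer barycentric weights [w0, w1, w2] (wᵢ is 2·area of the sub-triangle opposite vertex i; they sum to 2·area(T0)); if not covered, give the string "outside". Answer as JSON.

T0:
  2·area = 200
  edge (14, 2)→(13, 20): d=(-1,18) right/bottom  bias=-1
  edge (13, 20)→(2, 18): d=(-11,-2) top-left  bias=+0
  edge (2, 18)→(14, 2): d=(12,-16) top-left  bias=+0
    (6,2)@(13, 5): e=[15,165,20] → #
    (7,2)@(15, 5): e=[-21,169,52] → ·
    (5,3)@(11, 7): e=[49,139,12] → #
    (7,3)@(15, 7): e=[-23,147,76] → ·
    (4,4)@(9, 9): e=[83,113,4] → #
    (7,4)@(15, 9): e=[-25,125,100] → ·
    (4,5)@(9, 11): e=[81,91,28] → #
    (7,5)@(15, 11): e=[-27,103,124] → ·
    (3,6)@(7, 13): e=[115,65,20] → #
    (7,6)@(15, 13): e=[-29,81,148] → ·
    (2,7)@(5, 15): e=[149,39,12] → #
    (7,7)@(15, 15): e=[-31,59,172] → ·
  covered (27 px):
    · · · · · · · · · · ·
    · · · · · · · · · · ·
    · · · · · · # · · · ·
    · · · · · # # · · · ·
    · · · · # # # · · · ·
    · · · · # # # · · · ·
    · · · # # # # · · · ·
    · · # # # # # · · · ·
    · # # # # # # · · · ·
    · · · · # # # · · · ·

Result: [29,132,39]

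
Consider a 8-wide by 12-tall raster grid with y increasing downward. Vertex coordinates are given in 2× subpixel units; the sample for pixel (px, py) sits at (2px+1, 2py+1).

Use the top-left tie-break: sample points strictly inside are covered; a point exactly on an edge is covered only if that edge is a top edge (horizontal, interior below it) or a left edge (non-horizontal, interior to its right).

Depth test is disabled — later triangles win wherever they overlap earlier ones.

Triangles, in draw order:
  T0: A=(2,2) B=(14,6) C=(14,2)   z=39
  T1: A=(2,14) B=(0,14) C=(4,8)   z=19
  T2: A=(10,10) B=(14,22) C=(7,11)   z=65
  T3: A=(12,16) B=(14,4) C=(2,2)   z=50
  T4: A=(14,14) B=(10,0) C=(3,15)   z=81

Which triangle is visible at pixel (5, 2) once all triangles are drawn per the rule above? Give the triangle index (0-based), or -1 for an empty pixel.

T0:
  2·area = 48  (B↔C swapped to make it positive)
  edge (2, 2)→(14, 2): d=(12,0) top-left  bias=+0
  edge (14, 2)→(14, 6): d=(0,4) right/bottom  bias=-1
  edge (14, 6)→(2, 2): d=(-12,-4) top-left  bias=+0
    (2,1)@(5, 3): e=[12,36,0] → X  [on edge]
    (3,1)@(7, 3): e=[12,28,8] → X
    (4,1)@(9, 3): e=[12,20,16] → X
    (5,1)@(11, 3): e=[12,12,24] → X
    (6,1)@(13, 3): e=[12,4,32] → X
    (7,1)@(15, 3): e=[12,-4,40] → .
    (2,2)@(5, 5): e=[36,36,-24] → .
    (3,2)@(7, 5): e=[36,28,-16] → .
    (4,2)@(9, 5): e=[36,20,-8] → .
    (5,2)@(11, 5): e=[36,12,0] → X  [on edge]
    (7,2)@(15, 5): e=[36,-4,16] → .
    (5,3)@(11, 7): e=[60,12,-24] → .
  covered (7 px):
    . . . . . . . .
    . . X X X X X .
    . . . . . X X .
    . . . . . . . .
    . . . . . . . .
    . . . . . . . .
    . . . . . . . .
    . . . . . . . .
    . . . . . . . .
    . . . . . . . .
    . . . . . . . .
    . . . . . . . .
T1:
  2·area = 12
  edge (2, 14)→(0, 14): d=(-2,0) right/bottom  bias=-1
  edge (0, 14)→(4, 8): d=(4,-6) top-left  bias=+0
  edge (4, 8)→(2, 14): d=(-2,6) right/bottom  bias=-1
    (2,2)@(5, 5): e=[18,-6,0] → .  [on edge]
    (1,5)@(3, 11): e=[6,6,0] → .  [on edge]
    (0,6)@(1, 13): e=[2,2,8] → X
    (1,6)@(3, 13): e=[2,14,-4] → .
    (0,7)@(1, 15): e=[-2,10,4] → .
    (0,8)@(1, 17): e=[-6,18,0] → .  [on edge]
  covered (1 px):
    . . . . . . . .
    . . . . . . . .
    . . . . . . . .
    . . . . . . . .
    . . . . . . . .
    . . . . . . . .
    X . . . . . . .
    . . . . . . . .
    . . . . . . . .
    . . . . . . . .
    . . . . . . . .
    . . . . . . . .
T2:
  2·area = 40
  edge (10, 10)→(14, 22): d=(4,12) right/bottom  bias=-1
  edge (14, 22)→(7, 11): d=(-7,-11) top-left  bias=+0
  edge (7, 11)→(10, 10): d=(3,-1) top-left  bias=+0
    (3,0)@(7, 1): e=[0,70,-30] → .  [on edge]
    (4,3)@(9, 7): e=[0,50,-10] → .  [on edge]
    (6,4)@(13, 9): e=[-40,80,0] → .  [on edge]
    (3,5)@(7, 11): e=[40,0,0] → X  [on edge]
    (4,5)@(9, 11): e=[16,22,2] → X
    (5,5)@(11, 11): e=[-8,44,4] → .
    (0,6)@(1, 13): e=[120,-80,0] → .  [on edge]
    (3,6)@(7, 13): e=[48,-14,6] → .
    (4,6)@(9, 13): e=[24,8,8] → X
    (5,6)@(11, 13): e=[0,30,10] → .  [on edge]
    (4,7)@(9, 15): e=[32,-6,14] → .
    (5,7)@(11, 15): e=[8,16,16] → X
    (6,9)@(13, 19): e=[0,10,30] → .  [on edge]
  covered (5 px):
    . . . . . . . .
    . . . . . . . .
    . . . . . . . .
    . . . . . . . .
    . . . . . . . .
    . . . X X . . .
    . . . . X . . .
    . . . . . X . .
    . . . . . X . .
    . . . . . . . .
    . . . . . . . .
    . . . . . . . .
T3:
  2·area = 148  (B↔C swapped to make it positive)
  edge (12, 16)→(2, 2): d=(-10,-14) top-left  bias=+0
  edge (2, 2)→(14, 4): d=(12,2) right/bottom  bias=-1
  edge (14, 4)→(12, 16): d=(-2,12) right/bottom  bias=-1
    (1,1)@(3, 3): e=[4,10,134] → X
    (2,1)@(5, 3): e=[32,6,110] → X
    (3,1)@(7, 3): e=[60,2,86] → X
    (4,1)@(9, 3): e=[88,-2,62] → .
    (1,2)@(3, 5): e=[-16,34,130] → .
    (2,2)@(5, 5): e=[12,30,106] → X
    (4,2)@(9, 5): e=[68,22,58] → X
    (5,2)@(11, 5): e=[96,18,34] → X
    (6,2)@(13, 5): e=[124,14,10] → X
    (7,2)@(15, 5): e=[152,10,-14] → .
    (2,3)@(5, 7): e=[-8,54,102] → .
    (3,3)@(7, 7): e=[20,50,78] → X
    (3,4)@(7, 9): e=[0,74,74] → X  [on edge]
  covered (19 px):
    . . . . . . . .
    . X X X . . . .
    . . X X X X X .
    . . . X X X X .
    . . . X X X X .
    . . . . X X . .
    . . . . . X . .
    . . . . . . . .
    . . . . . . . .
    . . . . . . . .
    . . . . . . . .
    . . . . . . . .
T4:
  2·area = 158  (B↔C swapped to make it positive)
  edge (14, 14)→(3, 15): d=(-11,1) right/bottom  bias=-1
  edge (3, 15)→(10, 0): d=(7,-15) top-left  bias=+0
  edge (10, 0)→(14, 14): d=(4,14) right/bottom  bias=-1
    (4,1)@(9, 3): e=[126,6,26] → X
    (5,1)@(11, 3): e=[124,36,-2] → .
    (4,2)@(9, 5): e=[104,20,34] → X
    (5,2)@(11, 5): e=[102,50,6] → X
    (6,2)@(13, 5): e=[100,80,-22] → .
    (3,3)@(7, 7): e=[84,4,70] → X
    (6,3)@(13, 7): e=[78,94,-14] → .
    (3,4)@(7, 9): e=[62,18,78] → X
    (6,4)@(13, 9): e=[56,108,-6] → .
    (2,5)@(5, 11): e=[42,2,114] → X
    (6,5)@(13, 11): e=[34,122,2] → X
    (7,5)@(15, 11): e=[32,152,-26] → .
    (1,7)@(3, 15): e=[0,0,158] → .  [on edge]
  covered (19 px):
    . . . . . . . .
    . . . . X . . .
    . . . . X X . .
    . . . X X X . .
    . . . X X X . .
    . . X X X X X .
    . . X X X X X .
    . . . . . . . .
    . . . . . . . .
    . . . . . . . .
    . . . . . . . .
    . . . . . . . .

Z-buffer (winner per pixel, '.' = empty):
  . . . . . . . .
  . 3 3 3 4 0 0 .
  . . 3 3 4 4 3 .
  . . . 4 4 4 3 .
  . . . 4 4 4 3 .
  . . 4 4 4 4 4 .
  1 . 4 4 4 4 4 .
  . . . . . 2 . .
  . . . . . 2 . .
  . . . . . . . .
  . . . . . . . .
  . . . . . . . .

Answer: 4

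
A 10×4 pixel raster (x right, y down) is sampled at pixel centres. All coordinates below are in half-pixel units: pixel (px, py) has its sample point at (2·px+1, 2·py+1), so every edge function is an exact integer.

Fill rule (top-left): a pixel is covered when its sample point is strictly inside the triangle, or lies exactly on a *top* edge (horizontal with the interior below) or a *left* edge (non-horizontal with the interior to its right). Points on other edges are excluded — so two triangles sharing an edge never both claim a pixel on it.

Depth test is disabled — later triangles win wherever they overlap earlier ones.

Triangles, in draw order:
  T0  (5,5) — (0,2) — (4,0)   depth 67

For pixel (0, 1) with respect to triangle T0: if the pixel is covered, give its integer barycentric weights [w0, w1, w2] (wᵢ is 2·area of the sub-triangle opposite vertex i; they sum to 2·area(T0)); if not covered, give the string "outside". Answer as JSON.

T0:
  2·area = 22
  edge (5, 5)→(0, 2): d=(-5,-3) top-left  bias=+0
  edge (0, 2)→(4, 0): d=(4,-2) top-left  bias=+0
  edge (4, 0)→(5, 5): d=(1,5) right/bottom  bias=-1
    (1,0)@(3, 1): e=[14,2,6] → X
    (2,0)@(5, 1): e=[20,6,-4] → .
    (1,1)@(3, 3): e=[4,10,8] → X
    (2,1)@(5, 3): e=[10,14,-2] → .
    (1,2)@(3, 5): e=[-6,18,10] → .
    (2,2)@(5, 5): e=[0,22,0] → .  [on edge]
  covered (2 px):
    . X . . . . . . . .
    . X . . . . . . . .
    . . . . . . . . . .
    . . . . . . . . . .

Answer: "outside"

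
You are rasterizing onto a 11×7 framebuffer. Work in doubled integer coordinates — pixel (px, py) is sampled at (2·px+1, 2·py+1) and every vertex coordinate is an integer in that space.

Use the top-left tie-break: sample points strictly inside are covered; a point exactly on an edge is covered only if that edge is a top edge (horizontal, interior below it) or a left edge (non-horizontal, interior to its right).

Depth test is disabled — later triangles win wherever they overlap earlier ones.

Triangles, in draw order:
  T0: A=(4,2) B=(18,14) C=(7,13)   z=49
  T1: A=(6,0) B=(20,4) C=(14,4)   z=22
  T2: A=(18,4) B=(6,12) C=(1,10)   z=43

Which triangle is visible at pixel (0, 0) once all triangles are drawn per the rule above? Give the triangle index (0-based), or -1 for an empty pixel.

T0:
  2·area = 118
  edge (4, 2)→(18, 14): d=(14,12) right/bottom  bias=-1
  edge (18, 14)→(7, 13): d=(-11,-1) top-left  bias=+0
  edge (7, 13)→(4, 2): d=(-3,-11) top-left  bias=+0
    (2,1)@(5, 3): e=[2,108,8] → █
    (3,1)@(7, 3): e=[-22,110,30] → ·
    (2,2)@(5, 5): e=[30,86,2] → █
    (3,2)@(7, 5): e=[6,88,24] → █
    (4,2)@(9, 5): e=[-18,90,46] → ·
    (2,3)@(5, 7): e=[58,64,-4] → ·
    (3,3)@(7, 7): e=[34,66,18] → █
    (4,3)@(9, 7): e=[10,68,40] → █
    (5,3)@(11, 7): e=[-14,70,62] → ·
    (3,4)@(7, 9): e=[62,44,12] → █
    (5,4)@(11, 9): e=[14,48,56] → █
    (6,4)@(13, 9): e=[-10,50,78] → ·
    (3,6)@(7, 13): e=[118,0,0] → █  [on edge]
  covered (17 px):
    · · · · · · · · · · ·
    · · █ · · · · · · · ·
    · · █ █ · · · · · · ·
    · · · █ █ · · · · · ·
    · · · █ █ █ · · · · ·
    · · · █ █ █ █ · · · ·
    · · · █ █ █ █ █ · · ·
T1:
  2·area = 24
  edge (6, 0)→(20, 4): d=(14,4) right/bottom  bias=-1
  edge (20, 4)→(14, 4): d=(-6,0) right/bottom  bias=-1
  edge (14, 4)→(6, 0): d=(-8,-4) top-left  bias=+0
    (4,0)@(9, 1): e=[2,18,4] → █
    (5,0)@(11, 1): e=[-6,18,12] → ·
    (4,1)@(9, 3): e=[30,6,-12] → ·
    (6,1)@(13, 3): e=[14,6,4] → █
    (7,1)@(15, 3): e=[6,6,12] → █
    (8,1)@(17, 3): e=[-2,6,20] → ·
    (6,2)@(13, 5): e=[42,-6,-12] → ·
    (7,2)@(15, 5): e=[34,-6,-4] → ·
  covered (3 px):
    · · · · █ · · · · · ·
    · · · · · · █ █ · · ·
    · · · · · · · · · · ·
    · · · · · · · · · · ·
    · · · · · · · · · · ·
    · · · · · · · · · · ·
    · · · · · · · · · · ·
T2:
  2·area = 64
  edge (18, 4)→(6, 12): d=(-12,8) right/bottom  bias=-1
  edge (6, 12)→(1, 10): d=(-5,-2) top-left  bias=+0
  edge (1, 10)→(18, 4): d=(17,-6) top-left  bias=+0
    (5,3)@(11, 7): e=[20,35,9] → █
    (6,3)@(13, 7): e=[4,39,21] → █
    (7,3)@(15, 7): e=[-12,43,33] → ·
    (2,4)@(5, 9): e=[44,13,7] → █
    (3,4)@(7, 9): e=[28,17,19] → █
    (4,4)@(9, 9): e=[12,21,31] → █
    (5,4)@(11, 9): e=[-4,25,43] → ·
    (6,4)@(13, 9): e=[-20,29,55] → ·
    (2,5)@(5, 11): e=[20,3,41] → █
    (4,5)@(9, 11): e=[-12,11,65] → ·
    (2,6)@(5, 13): e=[-4,-7,75] → ·
    (3,6)@(7, 13): e=[-20,-3,87] → ·
  covered (7 px):
    · · · · · · · · · · ·
    · · · · · · · · · · ·
    · · · · · · · · · · ·
    · · · · · █ █ · · · ·
    · · █ █ █ · · · · · ·
    · · █ █ · · · · · · ·
    · · · · · · · · · · ·

Z-buffer (winner per pixel, '.' = empty):
  . . . . 1 . . . . . .
  . . 0 . . . 1 1 . . .
  . . 0 0 . . . . . . .
  . . . 0 0 2 2 . . . .
  . . 2 2 2 0 . . . . .
  . . 2 2 0 0 0 . . . .
  . . . 0 0 0 0 0 . . .

Answer: -1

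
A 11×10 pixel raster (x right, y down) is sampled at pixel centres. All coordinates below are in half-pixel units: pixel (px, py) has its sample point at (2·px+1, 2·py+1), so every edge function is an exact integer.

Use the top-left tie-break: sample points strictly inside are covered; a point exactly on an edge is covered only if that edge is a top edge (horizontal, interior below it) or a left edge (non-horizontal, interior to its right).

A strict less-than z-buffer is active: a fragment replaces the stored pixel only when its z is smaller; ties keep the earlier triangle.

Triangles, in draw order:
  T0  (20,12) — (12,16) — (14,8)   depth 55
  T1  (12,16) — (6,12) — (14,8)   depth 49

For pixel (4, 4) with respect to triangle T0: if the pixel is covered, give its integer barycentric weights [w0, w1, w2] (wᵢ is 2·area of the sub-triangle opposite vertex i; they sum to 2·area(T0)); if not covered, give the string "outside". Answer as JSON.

T0:
  2·area = 56
  edge (20, 12)→(12, 16): d=(-8,4) right/bottom  bias=-1
  edge (12, 16)→(14, 8): d=(2,-8) top-left  bias=+0
  edge (14, 8)→(20, 12): d=(6,4) right/bottom  bias=-1
    (7,4)@(15, 9): e=[44,10,2] → X
    (8,4)@(17, 9): e=[36,26,-6] → .
    (7,5)@(15, 11): e=[28,14,14] → X
    (8,5)@(17, 11): e=[20,30,6] → X
    (9,5)@(19, 11): e=[12,46,-2] → .
    (6,6)@(13, 13): e=[20,2,34] → X
    (9,6)@(19, 13): e=[-4,50,10] → .
    (6,7)@(13, 15): e=[4,6,46] → X
    (7,7)@(15, 15): e=[-4,22,38] → .
    (8,7)@(17, 15): e=[-12,38,30] → .
    (6,8)@(13, 17): e=[-12,10,58] → .
  covered (7 px):
    . . . . . . . . . . .
    . . . . . . . . . . .
    . . . . . . . . . . .
    . . . . . . . . . . .
    . . . . . . . X . . .
    . . . . . . . X X . .
    . . . . . . X X X . .
    . . . . . . X . . . .
    . . . . . . . . . . .
    . . . . . . . . . . .
T1:
  2·area = 56
  edge (12, 16)→(6, 12): d=(-6,-4) top-left  bias=+0
  edge (6, 12)→(14, 8): d=(8,-4) top-left  bias=+0
  edge (14, 8)→(12, 16): d=(-2,8) right/bottom  bias=-1
    (6,4)@(13, 9): e=[46,4,6] → X
    (7,4)@(15, 9): e=[54,12,-10] → .
    (4,5)@(9, 11): e=[18,4,34] → X
    (5,5)@(11, 11): e=[26,12,18] → X
    (7,5)@(15, 11): e=[42,28,-14] → .
    (4,6)@(9, 13): e=[6,20,30] → X
    (6,6)@(13, 13): e=[22,36,-2] → .
    (4,7)@(9, 15): e=[-6,36,26] → .
    (5,7)@(11, 15): e=[2,44,10] → X
    (6,7)@(13, 15): e=[10,52,-6] → .
    (5,8)@(11, 17): e=[-10,60,6] → .
  covered (7 px):
    . . . . . . . . . . .
    . . . . . . . . . . .
    . . . . . . . . . . .
    . . . . . . . . . . .
    . . . . . . X . . . .
    . . . . X X X . . . .
    . . . . X X . . . . .
    . . . . . X . . . . .
    . . . . . . . . . . .
    . . . . . . . . . . .

Answer: "outside"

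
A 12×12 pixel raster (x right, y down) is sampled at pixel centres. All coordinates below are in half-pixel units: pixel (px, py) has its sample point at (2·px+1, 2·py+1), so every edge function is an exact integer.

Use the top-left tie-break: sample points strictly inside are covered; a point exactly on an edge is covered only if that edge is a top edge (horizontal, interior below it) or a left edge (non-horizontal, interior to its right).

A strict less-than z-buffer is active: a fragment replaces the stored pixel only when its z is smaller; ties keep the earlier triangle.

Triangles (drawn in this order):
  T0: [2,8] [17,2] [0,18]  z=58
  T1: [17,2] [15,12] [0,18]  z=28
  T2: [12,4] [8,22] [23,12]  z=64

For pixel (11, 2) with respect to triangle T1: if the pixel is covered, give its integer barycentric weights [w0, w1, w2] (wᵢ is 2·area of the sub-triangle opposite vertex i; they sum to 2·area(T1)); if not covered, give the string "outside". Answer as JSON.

T0:
  2·area = 138
  edge (2, 8)→(17, 2): d=(15,-6) top-left  bias=+0
  edge (17, 2)→(0, 18): d=(-17,16) right/bottom  bias=-1
  edge (0, 18)→(2, 8): d=(2,-10) top-left  bias=+0
    (1,1)@(3, 3): e=[-69,207,0] → ·  [on edge]
    (7,1)@(15, 3): e=[3,15,120] → █
    (8,1)@(17, 3): e=[15,-17,140] → ·
    (5,2)@(11, 5): e=[9,45,84] → █
    (6,2)@(13, 5): e=[21,13,104] → █
    (7,2)@(15, 5): e=[33,-19,124] → ·
    (2,3)@(5, 7): e=[3,107,28] → █
    (3,3)@(7, 7): e=[15,75,48] → █
    (4,3)@(9, 7): e=[27,43,68] → █
    (6,3)@(13, 7): e=[51,-21,108] → ·
    (1,4)@(3, 9): e=[21,105,12] → █
    (5,4)@(11, 9): e=[69,-23,92] → ·
    (0,6)@(1, 13): e=[69,69,0] → █  [on edge]
  covered (20 px):
    · · · · · · · · · · · ·
    · · · · · · · █ · · · ·
    · · · · · █ █ · · · · ·
    · · █ █ █ █ · · · · · ·
    · █ █ █ █ · · · · · · ·
    · █ █ █ · · · · · · · ·
    █ █ █ · · · · · · · · ·
    █ █ · · · · · · · · · ·
    █ · · · · · · · · · · ·
    · · · · · · · · · · · ·
    · · · · · · · · · · · ·
    · · · · · · · · · · · ·
T1:
  2·area = 138
  edge (17, 2)→(15, 12): d=(-2,10) right/bottom  bias=-1
  edge (15, 12)→(0, 18): d=(-15,6) right/bottom  bias=-1
  edge (0, 18)→(17, 2): d=(17,-16) top-left  bias=+0
    (7,2)@(15, 5): e=[14,105,19] → █
    (8,2)@(17, 5): e=[-6,93,51] → ·
    (6,3)@(13, 7): e=[30,87,21] → █
    (8,3)@(17, 7): e=[-10,63,85] → ·
    (5,4)@(11, 9): e=[46,69,23] → █
    (8,4)@(17, 9): e=[-14,33,119] → ·
    (4,5)@(9, 11): e=[62,51,25] → █
    (8,5)@(17, 11): e=[-18,3,153] → ·
    (3,6)@(7, 13): e=[78,33,27] → █
    (6,6)@(13, 13): e=[18,-3,123] → ·
    (7,6)@(15, 13): e=[-2,-15,155] → ·
    (2,7)@(5, 15): e=[94,15,29] → █
  covered (15 px):
    · · · · · · · · · · · ·
    · · · · · · · · · · · ·
    · · · · · · · █ · · · ·
    · · · · · · █ █ · · · ·
    · · · · · █ █ █ · · · ·
    · · · · █ █ █ █ · · · ·
    · · · █ █ █ · · · · · ·
    · · █ █ · · · · · · · ·
    · · · · · · · · · · · ·
    · · · · · · · · · · · ·
    · · · · · · · · · · · ·
    · · · · · · · · · · · ·
T2:
  2·area = 230  (B↔C swapped to make it positive)
  edge (12, 4)→(23, 12): d=(11,8) right/bottom  bias=-1
  edge (23, 12)→(8, 22): d=(-15,10) right/bottom  bias=-1
  edge (8, 22)→(12, 4): d=(4,-18) top-left  bias=+0
    (6,2)@(13, 5): e=[3,205,22] → █
    (7,2)@(15, 5): e=[-13,185,58] → ·
    (6,3)@(13, 7): e=[25,175,30] → █
    (7,3)@(15, 7): e=[9,155,66] → █
    (8,3)@(17, 7): e=[-7,135,102] → ·
    (5,4)@(11, 9): e=[63,165,2] → █
    (8,4)@(17, 9): e=[15,105,110] → █
    (9,4)@(19, 9): e=[-1,85,146] → ·
    (5,5)@(11, 11): e=[85,135,10] → █
    (9,5)@(19, 11): e=[21,55,154] → █
    (10,5)@(21, 11): e=[5,35,190] → █
    (11,5)@(23, 11): e=[-11,15,226] → ·
  covered (29 px):
    · · · · · · · · · · · ·
    · · · · · · · · · · · ·
    · · · · · · █ · · · · ·
    · · · · · · █ █ · · · ·
    · · · · · █ █ █ █ · · ·
    · · · · · █ █ █ █ █ █ ·
    · · · · · █ █ █ █ █ █ ·
    · · · · · █ █ █ █ · · ·
    · · · · · █ █ █ · · · ·
    · · · · █ █ · · · · · ·
    · · · · █ · · · · · · ·
    · · · · · · · · · · · ·

Final: "outside"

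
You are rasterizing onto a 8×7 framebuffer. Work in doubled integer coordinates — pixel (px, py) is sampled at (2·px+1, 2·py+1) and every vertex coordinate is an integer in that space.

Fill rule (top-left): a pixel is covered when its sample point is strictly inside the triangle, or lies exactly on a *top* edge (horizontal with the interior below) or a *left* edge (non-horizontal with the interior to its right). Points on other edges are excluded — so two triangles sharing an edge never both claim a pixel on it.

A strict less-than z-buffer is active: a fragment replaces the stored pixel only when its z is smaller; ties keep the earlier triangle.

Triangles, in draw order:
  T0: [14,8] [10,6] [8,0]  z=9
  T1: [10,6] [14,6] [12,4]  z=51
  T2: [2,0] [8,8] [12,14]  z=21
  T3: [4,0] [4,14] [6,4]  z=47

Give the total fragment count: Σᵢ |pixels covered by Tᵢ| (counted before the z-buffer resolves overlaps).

T0:
  2·area = 20
  edge (14, 8)→(10, 6): d=(-4,-2) top-left  bias=+0
  edge (10, 6)→(8, 0): d=(-2,-6) top-left  bias=+0
  edge (8, 0)→(14, 8): d=(6,8) right/bottom  bias=-1
    (4,1)@(9, 3): e=[10,0,10] → █  [on edge]
    (5,1)@(11, 3): e=[14,12,-6] → ·
    (4,2)@(9, 5): e=[2,-4,22] → ·
    (5,2)@(11, 5): e=[6,8,6] → █
    (6,2)@(13, 5): e=[10,20,-10] → ·
    (5,3)@(11, 7): e=[-2,4,18] → ·
    (6,3)@(13, 7): e=[2,16,2] → █
    (7,3)@(15, 7): e=[6,28,-14] → ·
    (5,4)@(11, 9): e=[-10,0,30] → ·  [on edge]
    (6,4)@(13, 9): e=[-6,12,14] → ·
  covered (3 px):
    · · · · · · · ·
    · · · · █ · · ·
    · · · · · █ · ·
    · · · · · · █ ·
    · · · · · · · ·
    · · · · · · · ·
    · · · · · · · ·
T1:
  2·area = 8  (B↔C swapped to make it positive)
  edge (10, 6)→(12, 4): d=(2,-2) top-left  bias=+0
  edge (12, 4)→(14, 6): d=(2,2) right/bottom  bias=-1
  edge (14, 6)→(10, 6): d=(-4,0) right/bottom  bias=-1
    (4,0)@(9, 1): e=[-12,0,20] → ·  [on edge]
    (7,0)@(15, 1): e=[0,-12,20] → ·  [on edge]
    (5,1)@(11, 3): e=[-4,0,12] → ·  [on edge]
    (6,1)@(13, 3): e=[0,-4,12] → ·  [on edge]
    (5,2)@(11, 5): e=[0,4,4] → █  [on edge]
    (6,2)@(13, 5): e=[4,0,4] → ·  [on edge]
    (4,3)@(9, 7): e=[0,12,-4] → ·  [on edge]
    (5,3)@(11, 7): e=[4,8,-4] → ·
    (7,3)@(15, 7): e=[12,0,-4] → ·  [on edge]
    (3,4)@(7, 9): e=[0,20,-12] → ·  [on edge]
    (2,5)@(5, 11): e=[0,28,-20] → ·  [on edge]
    (1,6)@(3, 13): e=[0,36,-28] → ·  [on edge]
  covered (1 px):
    · · · · · · · ·
    · · · · · · · ·
    · · · · · █ · ·
    · · · · · · · ·
    · · · · · · · ·
    · · · · · · · ·
    · · · · · · · ·
T2:
  2·area = 4
  edge (2, 0)→(8, 8): d=(6,8) right/bottom  bias=-1
  edge (8, 8)→(12, 14): d=(4,6) right/bottom  bias=-1
  edge (12, 14)→(2, 0): d=(-10,-14) top-left  bias=+0
    (3,3)@(7, 7): e=[2,2,0] → █  [on edge]
    (4,3)@(9, 7): e=[-14,-10,28] → ·
    (3,4)@(7, 9): e=[14,10,-20] → ·
  covered (1 px):
    · · · · · · · ·
    · · · · · · · ·
    · · · · · · · ·
    · · · █ · · · ·
    · · · · · · · ·
    · · · · · · · ·
    · · · · · · · ·
T3:
  2·area = 28  (B↔C swapped to make it positive)
  edge (4, 0)→(6, 4): d=(2,4) right/bottom  bias=-1
  edge (6, 4)→(4, 14): d=(-2,10) right/bottom  bias=-1
  edge (4, 14)→(4, 0): d=(0,-14) top-left  bias=+0
    (2,1)@(5, 3): e=[2,12,14] → █
    (3,1)@(7, 3): e=[-6,-8,42] → ·
    (2,2)@(5, 5): e=[6,8,14] → █
    (3,2)@(7, 5): e=[-2,-12,42] → ·
    (2,3)@(5, 7): e=[10,4,14] → █
    (3,3)@(7, 7): e=[2,-16,42] → ·
    (2,4)@(5, 9): e=[14,0,14] → ·  [on edge]
  covered (3 px):
    · · · · · · · ·
    · · █ · · · · ·
    · · █ · · · · ·
    · · █ · · · · ·
    · · · · · · · ·
    · · · · · · · ·
    · · · · · · · ·

Result: 8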